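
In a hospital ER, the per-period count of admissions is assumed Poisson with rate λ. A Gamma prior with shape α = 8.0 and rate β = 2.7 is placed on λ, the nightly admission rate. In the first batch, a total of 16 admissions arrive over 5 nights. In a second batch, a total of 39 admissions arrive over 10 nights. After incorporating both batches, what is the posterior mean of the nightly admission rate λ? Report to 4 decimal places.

With a Gamma(shape α, rate β) prior, the Poisson likelihood is conjugate: the posterior is Gamma(α + ΣXᵢ, β + n).
After batch 1: Gamma(α+S, β+n) = Gamma(8.0+16, 2.7+5) = Gamma(24.0, 7.7).
After batch 2: Gamma(α+S, β+n) = Gamma(24.0+39, 7.7+10) = Gamma(63.0, 17.7).
Posterior mean = α/β = 63.0/17.7 = 3.5593.

3.5593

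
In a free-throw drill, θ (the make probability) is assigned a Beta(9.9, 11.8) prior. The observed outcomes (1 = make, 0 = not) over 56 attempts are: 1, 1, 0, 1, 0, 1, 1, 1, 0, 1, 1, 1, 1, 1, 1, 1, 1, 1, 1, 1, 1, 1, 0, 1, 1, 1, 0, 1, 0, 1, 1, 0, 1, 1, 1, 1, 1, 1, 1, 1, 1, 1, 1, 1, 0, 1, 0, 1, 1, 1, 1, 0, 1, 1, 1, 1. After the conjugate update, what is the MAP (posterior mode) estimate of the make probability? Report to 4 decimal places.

The Beta prior is conjugate to a Binomial/Bernoulli likelihood; the update adds successes to α and failures to β.
Posterior: Beta(α+k, β+n−k) = Beta(9.9+46, 11.8+10) = Beta(55.9, 21.8).
Mode of Beta(a,b) for a,b>1 is (a−1)/(a+b−2) = 54.9/75.7 = 0.7252.

0.7252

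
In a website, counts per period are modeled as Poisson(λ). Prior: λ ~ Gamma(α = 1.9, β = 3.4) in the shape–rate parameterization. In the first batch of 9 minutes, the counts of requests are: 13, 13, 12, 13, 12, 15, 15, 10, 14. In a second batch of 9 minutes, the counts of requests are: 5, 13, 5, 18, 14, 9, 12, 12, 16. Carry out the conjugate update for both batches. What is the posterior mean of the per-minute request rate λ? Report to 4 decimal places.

10.4159

With a Gamma(shape α, rate β) prior, the Poisson likelihood is conjugate: the posterior is Gamma(α + ΣXᵢ, β + n).
Batch 1: sum of counts S = 117 over n = 9 minutes.
After batch 1: Gamma(α+S, β+n) = Gamma(1.9+117, 3.4+9) = Gamma(118.9, 12.4).
Batch 2: sum of counts S = 104 over n = 9 minutes.
After batch 2: Gamma(α+S, β+n) = Gamma(118.9+104, 12.4+9) = Gamma(222.9, 21.4).
Posterior mean = α/β = 222.9/21.4 = 10.4159.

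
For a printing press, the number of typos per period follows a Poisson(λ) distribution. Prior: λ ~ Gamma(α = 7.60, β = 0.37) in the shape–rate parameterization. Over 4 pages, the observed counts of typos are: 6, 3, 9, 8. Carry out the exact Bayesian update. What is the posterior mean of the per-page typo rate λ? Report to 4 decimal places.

7.6888

With a Gamma(shape α, rate β) prior, the Poisson likelihood is conjugate: the posterior is Gamma(α + ΣXᵢ, β + n).
Sum of counts S = 26 over n = 4 pages.
Posterior: Gamma(α+S, β+n) = Gamma(7.60+26, 0.37+4) = Gamma(33.60, 4.37).
Posterior mean = α/β = 33.60/4.37 = 7.6888.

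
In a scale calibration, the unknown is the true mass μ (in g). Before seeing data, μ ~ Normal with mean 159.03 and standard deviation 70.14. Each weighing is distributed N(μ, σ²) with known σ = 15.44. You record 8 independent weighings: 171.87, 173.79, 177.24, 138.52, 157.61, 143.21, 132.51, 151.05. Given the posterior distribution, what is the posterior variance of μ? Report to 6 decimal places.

29.619787

For Normal data with known variance σ², a Normal(μ₀, σ₀²) prior on μ is conjugate. Posterior precision = 1/σ₀² + n/σ²; posterior mean is the precision-weighted average of μ₀ and x̄.
σ₀² = 70.14² = 4919.6196, σ² = 15.44² = 238.3936; σ² + n·σ₀² = 238.3936 + 8·4919.6196 = 39595.3504.
Posterior precision = 1/σ₀² + n/σ² = 1/4919.6196 + 8/238.3936 = (σ² + n·σ₀²)/(σ₀²σ²) = 39595.3504/(4919.6196·238.3936); posterior variance σₙ² = σ₀²σ²/(σ² + n·σ₀²) = 4919.6196·238.3936/39595.3504 = 29.619787.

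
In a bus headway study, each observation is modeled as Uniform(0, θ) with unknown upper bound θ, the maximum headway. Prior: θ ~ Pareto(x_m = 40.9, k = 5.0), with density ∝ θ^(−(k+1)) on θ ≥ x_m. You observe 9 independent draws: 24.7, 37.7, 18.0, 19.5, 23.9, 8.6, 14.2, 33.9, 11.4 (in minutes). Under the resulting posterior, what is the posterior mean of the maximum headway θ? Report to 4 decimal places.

44.0462

A Pareto(scale x_m, shape k) prior on the upper bound θ of Uniform(0, θ) is conjugate: posterior is Pareto(max(x_m, max xᵢ), k + n).
Sample maximum = 37.7; prior scale x_m = 40.9 → posterior scale = max = 40.9.
Posterior shape = 5.0 + 9 = 14.0.
E[θ|data] = k·x_m/(k−1) = 14.0·40.9/13.0 = 44.0462.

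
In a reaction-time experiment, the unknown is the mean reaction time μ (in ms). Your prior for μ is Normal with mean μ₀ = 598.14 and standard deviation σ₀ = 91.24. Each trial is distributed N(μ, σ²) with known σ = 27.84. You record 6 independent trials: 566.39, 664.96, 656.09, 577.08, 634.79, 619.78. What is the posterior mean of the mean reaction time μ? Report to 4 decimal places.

619.5166

For Normal data with known variance σ², a Normal(μ₀, σ₀²) prior on μ is conjugate. Posterior precision = 1/σ₀² + n/σ²; posterior mean is the precision-weighted average of μ₀ and x̄.
Σxᵢ = 566.39 + 664.96 + 656.09 + 577.08 + 634.79 + 619.78 = 3719.09, so n·x̄ = 3719.09.
σ₀² = 91.24² = 8324.7376, σ² = 27.84² = 775.0656; σ² + n·σ₀² = 775.0656 + 6·8324.7376 = 50723.4912.
Posterior mean = (μ₀/σ₀² + n·x̄/σ²)/(1/σ₀² + n/σ²) = (σ²·μ₀ + σ₀²·n·x̄)/(σ² + n·σ₀²) = (775.0656·598.14 + 8324.7376·3719.09)/50723.4912 = 31424046.098768/50723.4912 = 619.5166.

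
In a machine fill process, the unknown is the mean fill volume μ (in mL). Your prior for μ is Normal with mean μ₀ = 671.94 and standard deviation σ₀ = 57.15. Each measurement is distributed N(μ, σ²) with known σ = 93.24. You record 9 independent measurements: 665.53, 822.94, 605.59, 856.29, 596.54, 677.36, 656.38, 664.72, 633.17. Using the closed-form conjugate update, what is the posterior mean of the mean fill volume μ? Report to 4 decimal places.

For Normal data with known variance σ², a Normal(μ₀, σ₀²) prior on μ is conjugate. Posterior precision = 1/σ₀² + n/σ²; posterior mean is the precision-weighted average of μ₀ and x̄.
Σxᵢ = 665.53 + 822.94 + 605.59 + 856.29 + 596.54 + 677.36 + 656.38 + 664.72 + 633.17 = 6178.52, so n·x̄ = 6178.52.
σ₀² = 57.15² = 3266.1225, σ² = 93.24² = 8693.6976; σ² + n·σ₀² = 8693.6976 + 9·3266.1225 = 38088.8001.
Posterior mean = (μ₀/σ₀² + n·x̄/σ²)/(1/σ₀² + n/σ²) = (σ²·μ₀ + σ₀²·n·x̄)/(σ² + n·σ₀²) = (8693.6976·671.94 + 3266.1225·6178.52)/38088.8001 = 26021446.354044/38088.8001 = 683.1784.

683.1784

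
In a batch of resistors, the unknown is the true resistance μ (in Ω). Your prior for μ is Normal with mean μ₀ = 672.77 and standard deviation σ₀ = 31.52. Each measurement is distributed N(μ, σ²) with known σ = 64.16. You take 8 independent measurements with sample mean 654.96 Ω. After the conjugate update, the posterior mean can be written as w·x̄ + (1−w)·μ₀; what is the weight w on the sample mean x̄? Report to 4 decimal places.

0.6588

For Normal data with known variance σ², a Normal(μ₀, σ₀²) prior on μ is conjugate. Posterior precision = 1/σ₀² + n/σ²; posterior mean is the precision-weighted average of μ₀ and x̄.
σ₀² = 31.52² = 993.5104, σ² = 64.16² = 4116.5056. Prior precision 1/σ₀² = 1/993.5104; data precision n/σ² = 8/4116.5056.
w = (n/σ²)/(1/σ₀² + n/σ²) = n·σ₀²/(σ² + n·σ₀²) = 8·993.5104/(4116.5056 + 8·993.5104) = 7948.0832/12064.5888 = 0.6588.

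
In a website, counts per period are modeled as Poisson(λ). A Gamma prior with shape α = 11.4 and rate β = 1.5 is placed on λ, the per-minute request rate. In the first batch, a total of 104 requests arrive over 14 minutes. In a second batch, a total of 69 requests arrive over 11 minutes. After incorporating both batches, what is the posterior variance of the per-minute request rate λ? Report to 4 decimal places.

With a Gamma(shape α, rate β) prior, the Poisson likelihood is conjugate: the posterior is Gamma(α + ΣXᵢ, β + n).
After batch 1: Gamma(α+S, β+n) = Gamma(11.4+104, 1.5+14) = Gamma(115.4, 15.5).
After batch 2: Gamma(α+S, β+n) = Gamma(115.4+69, 15.5+11) = Gamma(184.4, 26.5).
Var = α/β² = 184.4/26.5² = 0.2626.

0.2626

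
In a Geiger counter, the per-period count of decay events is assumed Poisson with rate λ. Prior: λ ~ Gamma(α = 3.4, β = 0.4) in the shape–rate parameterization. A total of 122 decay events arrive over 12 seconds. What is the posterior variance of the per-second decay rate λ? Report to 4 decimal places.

With a Gamma(shape α, rate β) prior, the Poisson likelihood is conjugate: the posterior is Gamma(α + ΣXᵢ, β + n).
Posterior: Gamma(α+S, β+n) = Gamma(3.4+122, 0.4+12) = Gamma(125.4, 12.4).
Var = α/β² = 125.4/12.4² = 0.8156.

0.8156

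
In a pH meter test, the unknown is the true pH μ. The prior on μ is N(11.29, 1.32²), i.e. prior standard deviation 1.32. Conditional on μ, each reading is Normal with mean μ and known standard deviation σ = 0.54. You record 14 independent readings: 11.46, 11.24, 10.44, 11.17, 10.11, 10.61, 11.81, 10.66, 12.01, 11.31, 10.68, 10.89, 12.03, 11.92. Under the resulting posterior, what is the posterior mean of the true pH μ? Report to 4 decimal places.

For Normal data with known variance σ², a Normal(μ₀, σ₀²) prior on μ is conjugate. Posterior precision = 1/σ₀² + n/σ²; posterior mean is the precision-weighted average of μ₀ and x̄.
Σxᵢ = 11.46 + 11.24 + 10.44 + 11.17 + 10.11 + 10.61 + 11.81 + 10.66 + 12.01 + 11.31 + 10.68 + 10.89 + 12.03 + 11.92 = 156.34, so n·x̄ = 156.34.
σ₀² = 1.32² = 1.7424, σ² = 0.54² = 0.2916; σ² + n·σ₀² = 0.2916 + 14·1.7424 = 24.6852.
Posterior mean = (μ₀/σ₀² + n·x̄/σ²)/(1/σ₀² + n/σ²) = (σ²·μ₀ + σ₀²·n·x̄)/(σ² + n·σ₀²) = (0.2916·11.29 + 1.7424·156.34)/24.6852 = 275.69898/24.6852 = 11.1686.

11.1686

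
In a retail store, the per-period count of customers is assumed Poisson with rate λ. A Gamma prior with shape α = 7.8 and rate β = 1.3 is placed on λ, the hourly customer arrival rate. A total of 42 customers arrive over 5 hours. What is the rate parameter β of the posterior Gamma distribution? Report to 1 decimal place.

6.3

With a Gamma(shape α, rate β) prior, the Poisson likelihood is conjugate: the posterior is Gamma(α + ΣXᵢ, β + n).
Posterior: Gamma(α+S, β+n) = Gamma(7.8+42, 1.3+5) = Gamma(49.8, 6.3).
Posterior β = 6.3.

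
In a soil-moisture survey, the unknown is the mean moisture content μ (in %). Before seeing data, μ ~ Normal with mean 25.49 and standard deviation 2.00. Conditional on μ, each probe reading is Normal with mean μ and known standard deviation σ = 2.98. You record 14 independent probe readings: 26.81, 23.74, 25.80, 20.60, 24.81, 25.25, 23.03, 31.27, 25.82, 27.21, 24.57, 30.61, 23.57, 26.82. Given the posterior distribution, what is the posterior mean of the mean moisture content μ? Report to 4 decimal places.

25.6780

For Normal data with known variance σ², a Normal(μ₀, σ₀²) prior on μ is conjugate. Posterior precision = 1/σ₀² + n/σ²; posterior mean is the precision-weighted average of μ₀ and x̄.
Σxᵢ = 26.81 + 23.74 + 25.80 + 20.60 + 24.81 + 25.25 + 23.03 + 31.27 + 25.82 + 27.21 + 24.57 + 30.61 + 23.57 + 26.82 = 359.91, so n·x̄ = 359.91.
σ₀² = 2.00² = 4, σ² = 2.98² = 8.8804; σ² + n·σ₀² = 8.8804 + 14·4 = 64.8804.
Posterior mean = (μ₀/σ₀² + n·x̄/σ²)/(1/σ₀² + n/σ²) = (σ²·μ₀ + σ₀²·n·x̄)/(σ² + n·σ₀²) = (8.8804·25.49 + 4·359.91)/64.8804 = 1666.001396/64.8804 = 25.6780.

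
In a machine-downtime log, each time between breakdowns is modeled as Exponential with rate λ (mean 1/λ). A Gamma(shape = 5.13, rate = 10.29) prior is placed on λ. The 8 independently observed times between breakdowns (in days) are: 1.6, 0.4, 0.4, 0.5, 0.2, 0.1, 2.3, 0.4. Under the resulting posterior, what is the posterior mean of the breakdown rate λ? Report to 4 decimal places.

With a Gamma(shape α, rate β) prior on the exponential rate λ, the posterior after n observations with total T = Σxᵢ is Gamma(α+n, β+T).
Sum of observations T = 5.9 days; n = 8.
Posterior: Gamma(5.13+8, 10.29+5.9) = Gamma(13.13, 16.19).
Posterior mean of λ = α/β = 13.13/16.19 = 0.8110.

0.8110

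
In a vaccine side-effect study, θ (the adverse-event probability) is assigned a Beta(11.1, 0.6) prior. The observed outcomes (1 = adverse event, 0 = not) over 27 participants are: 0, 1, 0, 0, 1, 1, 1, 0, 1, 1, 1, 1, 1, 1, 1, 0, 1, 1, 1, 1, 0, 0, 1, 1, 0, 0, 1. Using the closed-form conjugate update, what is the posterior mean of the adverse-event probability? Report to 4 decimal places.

0.7519

The Beta prior is conjugate to a Binomial/Bernoulli likelihood; the update adds successes to α and failures to β.
Posterior: Beta(α+k, β+n−k) = Beta(11.1+18, 0.6+9) = Beta(29.1, 9.6).
Posterior mean = α/(α+β) = 29.1/38.7 = 0.7519.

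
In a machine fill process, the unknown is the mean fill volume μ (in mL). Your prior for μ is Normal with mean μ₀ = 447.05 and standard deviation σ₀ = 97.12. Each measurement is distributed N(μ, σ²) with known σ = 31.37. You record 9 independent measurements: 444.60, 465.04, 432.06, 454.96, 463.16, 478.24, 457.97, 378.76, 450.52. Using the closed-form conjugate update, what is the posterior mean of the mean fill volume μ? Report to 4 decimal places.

447.2543

For Normal data with known variance σ², a Normal(μ₀, σ₀²) prior on μ is conjugate. Posterior precision = 1/σ₀² + n/σ²; posterior mean is the precision-weighted average of μ₀ and x̄.
Σxᵢ = 444.60 + 465.04 + 432.06 + 454.96 + 463.16 + 478.24 + 457.97 + 378.76 + 450.52 = 4025.31, so n·x̄ = 4025.31.
σ₀² = 97.12² = 9432.2944, σ² = 31.37² = 984.0769; σ² + n·σ₀² = 984.0769 + 9·9432.2944 = 85874.7265.
Posterior mean = (μ₀/σ₀² + n·x̄/σ²)/(1/σ₀² + n/σ²) = (σ²·μ₀ + σ₀²·n·x̄)/(σ² + n·σ₀²) = (984.0769·447.05 + 9432.2944·4025.31)/85874.7265 = 38407840.549409/85874.7265 = 447.2543.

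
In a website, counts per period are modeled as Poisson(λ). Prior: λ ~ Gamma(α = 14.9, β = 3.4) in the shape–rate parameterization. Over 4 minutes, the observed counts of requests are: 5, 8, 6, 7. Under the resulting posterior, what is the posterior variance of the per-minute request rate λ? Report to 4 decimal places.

With a Gamma(shape α, rate β) prior, the Poisson likelihood is conjugate: the posterior is Gamma(α + ΣXᵢ, β + n).
Sum of counts S = 26 over n = 4 minutes.
Posterior: Gamma(α+S, β+n) = Gamma(14.9+26, 3.4+4) = Gamma(40.9, 7.4).
Var = α/β² = 40.9/7.4² = 0.7469.

0.7469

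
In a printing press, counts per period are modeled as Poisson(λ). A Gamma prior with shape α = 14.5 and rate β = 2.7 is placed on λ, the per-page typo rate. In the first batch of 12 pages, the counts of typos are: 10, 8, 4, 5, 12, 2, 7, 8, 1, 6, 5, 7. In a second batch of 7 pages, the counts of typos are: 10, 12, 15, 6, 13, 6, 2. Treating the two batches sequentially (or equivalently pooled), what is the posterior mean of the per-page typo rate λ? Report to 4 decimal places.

7.0737

With a Gamma(shape α, rate β) prior, the Poisson likelihood is conjugate: the posterior is Gamma(α + ΣXᵢ, β + n).
Batch 1: sum of counts S = 75 over n = 12 pages.
After batch 1: Gamma(α+S, β+n) = Gamma(14.5+75, 2.7+12) = Gamma(89.5, 14.7).
Batch 2: sum of counts S = 64 over n = 7 pages.
After batch 2: Gamma(α+S, β+n) = Gamma(89.5+64, 14.7+7) = Gamma(153.5, 21.7).
Posterior mean = α/β = 153.5/21.7 = 7.0737.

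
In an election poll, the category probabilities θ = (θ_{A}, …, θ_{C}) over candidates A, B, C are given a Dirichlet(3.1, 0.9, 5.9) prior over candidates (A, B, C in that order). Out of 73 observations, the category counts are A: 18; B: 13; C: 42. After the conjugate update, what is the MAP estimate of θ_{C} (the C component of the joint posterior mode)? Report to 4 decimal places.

The Dirichlet prior is conjugate to the Multinomial likelihood: each posterior αⱼ = prior αⱼ + observed count nⱼ.
Posterior concentration: (21.1, 13.9, 47.9), total = 82.9.
Joint mode component: (α_{C}−1)/(Σα−K) = 46.9/79.9 = 0.5870.

0.5870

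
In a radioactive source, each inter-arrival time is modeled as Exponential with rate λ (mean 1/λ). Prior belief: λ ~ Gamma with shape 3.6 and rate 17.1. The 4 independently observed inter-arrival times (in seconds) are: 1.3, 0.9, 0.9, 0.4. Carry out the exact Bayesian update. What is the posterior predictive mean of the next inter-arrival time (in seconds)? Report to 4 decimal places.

With a Gamma(shape α, rate β) prior on the exponential rate λ, the posterior after n observations with total T = Σxᵢ is Gamma(α+n, β+T).
Sum of observations T = 3.5 seconds; n = 4.
Posterior: Gamma(3.6+4, 17.1+3.5) = Gamma(7.6, 20.6).
The predictive distribution for the next observation is Lomax; its mean is β/(α−1) = 20.6/6.6 = 3.1212.

3.1212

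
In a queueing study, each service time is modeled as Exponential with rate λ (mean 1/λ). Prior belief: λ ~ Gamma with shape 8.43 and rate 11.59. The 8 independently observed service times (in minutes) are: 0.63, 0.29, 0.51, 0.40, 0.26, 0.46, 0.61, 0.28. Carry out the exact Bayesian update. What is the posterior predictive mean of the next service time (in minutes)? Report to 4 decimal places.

With a Gamma(shape α, rate β) prior on the exponential rate λ, the posterior after n observations with total T = Σxᵢ is Gamma(α+n, β+T).
Sum of observations T = 3.44 minutes; n = 8.
Posterior: Gamma(8.43+8, 11.59+3.44) = Gamma(16.43, 15.03).
The predictive distribution for the next observation is Lomax; its mean is β/(α−1) = 15.03/15.43 = 0.9741.

0.9741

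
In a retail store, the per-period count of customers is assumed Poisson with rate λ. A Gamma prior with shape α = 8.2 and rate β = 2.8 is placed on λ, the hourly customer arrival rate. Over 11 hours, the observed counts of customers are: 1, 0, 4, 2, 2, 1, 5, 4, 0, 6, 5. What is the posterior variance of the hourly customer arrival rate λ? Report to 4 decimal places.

0.2006

With a Gamma(shape α, rate β) prior, the Poisson likelihood is conjugate: the posterior is Gamma(α + ΣXᵢ, β + n).
Sum of counts S = 30 over n = 11 hours.
Posterior: Gamma(α+S, β+n) = Gamma(8.2+30, 2.8+11) = Gamma(38.2, 13.8).
Var = α/β² = 38.2/13.8² = 0.2006.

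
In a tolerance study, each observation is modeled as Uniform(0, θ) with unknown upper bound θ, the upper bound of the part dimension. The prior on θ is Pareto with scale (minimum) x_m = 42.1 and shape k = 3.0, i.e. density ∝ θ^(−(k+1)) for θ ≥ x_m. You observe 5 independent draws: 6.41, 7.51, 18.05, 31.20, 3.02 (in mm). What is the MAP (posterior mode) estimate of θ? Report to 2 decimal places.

A Pareto(scale x_m, shape k) prior on the upper bound θ of Uniform(0, θ) is conjugate: posterior is Pareto(max(x_m, max xᵢ), k + n).
Sample maximum = 31.20; prior scale x_m = 42.1 → posterior scale = max = 42.10.
Posterior shape = 3.0 + 5 = 8.0.
The Pareto density is decreasing on [x_m, ∞), so the mode is x_m = 42.10.

42.10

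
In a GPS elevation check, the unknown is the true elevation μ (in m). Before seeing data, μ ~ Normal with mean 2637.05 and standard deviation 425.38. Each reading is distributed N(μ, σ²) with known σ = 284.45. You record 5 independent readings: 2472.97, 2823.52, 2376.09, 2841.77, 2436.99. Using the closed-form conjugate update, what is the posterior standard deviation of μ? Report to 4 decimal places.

For Normal data with known variance σ², a Normal(μ₀, σ₀²) prior on μ is conjugate. Posterior precision = 1/σ₀² + n/σ²; posterior mean is the precision-weighted average of μ₀ and x̄.
σ₀² = 425.38² = 180948.1444, σ² = 284.45² = 80911.8025; σ² + n·σ₀² = 80911.8025 + 5·180948.1444 = 985652.5245.
Posterior precision = 1/σ₀² + n/σ² = 1/180948.1444 + 5/80911.8025 = (σ² + n·σ₀²)/(σ₀²σ²) = 985652.5245/(180948.1444·80911.8025); posterior variance σₙ² = σ₀²σ²/(σ² + n·σ₀²) = 180948.1444·80911.8025/985652.5245 = 14853.957311.
Posterior SD = √σₙ² = √(180948.1444·80911.8025/985652.5245) = 121.8768.

121.8768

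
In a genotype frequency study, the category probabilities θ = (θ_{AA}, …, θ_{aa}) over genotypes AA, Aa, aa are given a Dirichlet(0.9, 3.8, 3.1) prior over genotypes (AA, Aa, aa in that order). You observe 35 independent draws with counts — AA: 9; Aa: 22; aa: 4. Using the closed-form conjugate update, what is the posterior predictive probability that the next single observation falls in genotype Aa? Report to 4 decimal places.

0.6028

The Dirichlet prior is conjugate to the Multinomial likelihood: each posterior αⱼ = prior αⱼ + observed count nⱼ.
Posterior concentration: (9.9, 25.8, 7.1), total = 42.8.
P(next = Aa | data) = α_{Aa}/Σα = 0.6028.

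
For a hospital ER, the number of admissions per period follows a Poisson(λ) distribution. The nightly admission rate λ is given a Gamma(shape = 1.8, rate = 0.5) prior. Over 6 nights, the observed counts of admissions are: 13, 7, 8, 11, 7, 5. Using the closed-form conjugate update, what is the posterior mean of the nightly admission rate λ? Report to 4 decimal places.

8.1231

With a Gamma(shape α, rate β) prior, the Poisson likelihood is conjugate: the posterior is Gamma(α + ΣXᵢ, β + n).
Sum of counts S = 51 over n = 6 nights.
Posterior: Gamma(α+S, β+n) = Gamma(1.8+51, 0.5+6) = Gamma(52.8, 6.5).
Posterior mean = α/β = 52.8/6.5 = 8.1231.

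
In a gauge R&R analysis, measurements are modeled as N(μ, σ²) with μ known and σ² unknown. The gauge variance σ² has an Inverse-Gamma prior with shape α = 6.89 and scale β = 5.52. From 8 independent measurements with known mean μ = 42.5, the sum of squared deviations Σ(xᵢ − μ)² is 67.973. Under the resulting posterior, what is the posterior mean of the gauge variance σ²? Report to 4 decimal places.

3.9946

With known mean μ and an Inverse-Gamma(α, β) prior on σ², the Normal likelihood is conjugate: posterior is Inv-Gamma(α + n/2, β + Σ(xᵢ−μ)²/2).
Posterior: Inv-Gamma(6.89 + 8/2, 5.52 + 67.973/2) = Inv-Gamma(10.89, 39.5065).
E[σ²|data] = β/(α−1) = 39.5065/9.89 = 3.9946.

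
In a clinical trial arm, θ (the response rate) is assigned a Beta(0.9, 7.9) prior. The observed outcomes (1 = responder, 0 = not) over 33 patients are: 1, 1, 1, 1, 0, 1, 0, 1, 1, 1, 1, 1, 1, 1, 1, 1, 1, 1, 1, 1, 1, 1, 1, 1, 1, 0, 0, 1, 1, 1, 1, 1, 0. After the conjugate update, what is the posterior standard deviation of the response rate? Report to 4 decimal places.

The Beta prior is conjugate to a Binomial/Bernoulli likelihood; the update adds successes to α and failures to β.
Posterior: Beta(α+k, β+n−k) = Beta(0.9+28, 7.9+5) = Beta(28.9, 12.9).
Var = αβ/((α+β)²(α+β+1)) = 28.9·12.9/(41.8²·42.8) = 0.00498530; SD = √0.00498530 = 0.0706.

0.0706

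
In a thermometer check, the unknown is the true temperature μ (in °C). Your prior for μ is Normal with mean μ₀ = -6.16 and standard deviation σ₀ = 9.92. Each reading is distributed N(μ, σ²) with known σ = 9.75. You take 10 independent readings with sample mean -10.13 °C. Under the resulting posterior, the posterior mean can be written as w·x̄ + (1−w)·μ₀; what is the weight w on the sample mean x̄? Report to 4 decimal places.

0.9119

For Normal data with known variance σ², a Normal(μ₀, σ₀²) prior on μ is conjugate. Posterior precision = 1/σ₀² + n/σ²; posterior mean is the precision-weighted average of μ₀ and x̄.
σ₀² = 9.92² = 98.4064, σ² = 9.75² = 95.0625. Prior precision 1/σ₀² = 1/98.4064; data precision n/σ² = 10/95.0625.
w = (n/σ²)/(1/σ₀² + n/σ²) = n·σ₀²/(σ² + n·σ₀²) = 10·98.4064/(95.0625 + 10·98.4064) = 984.064/1079.1265 = 0.9119.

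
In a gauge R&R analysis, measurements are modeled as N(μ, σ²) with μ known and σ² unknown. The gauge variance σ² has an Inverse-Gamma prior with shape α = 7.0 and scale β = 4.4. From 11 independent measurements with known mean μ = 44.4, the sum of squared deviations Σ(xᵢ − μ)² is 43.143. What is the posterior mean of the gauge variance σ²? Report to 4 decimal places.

2.2584

With known mean μ and an Inverse-Gamma(α, β) prior on σ², the Normal likelihood is conjugate: posterior is Inv-Gamma(α + n/2, β + Σ(xᵢ−μ)²/2).
Posterior: Inv-Gamma(7.0 + 11/2, 4.4 + 43.143/2) = Inv-Gamma(12.50, 25.9715).
E[σ²|data] = β/(α−1) = 25.9715/11.50 = 2.2584.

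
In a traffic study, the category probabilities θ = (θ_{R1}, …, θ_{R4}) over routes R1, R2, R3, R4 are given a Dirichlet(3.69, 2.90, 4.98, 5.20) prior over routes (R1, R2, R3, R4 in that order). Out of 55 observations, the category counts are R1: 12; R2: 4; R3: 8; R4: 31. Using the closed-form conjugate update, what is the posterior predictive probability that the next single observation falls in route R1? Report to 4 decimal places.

0.2186

The Dirichlet prior is conjugate to the Multinomial likelihood: each posterior αⱼ = prior αⱼ + observed count nⱼ.
Posterior concentration: (15.69, 6.90, 12.98, 36.20), total = 71.77.
P(next = R1 | data) = α_{R1}/Σα = 0.2186.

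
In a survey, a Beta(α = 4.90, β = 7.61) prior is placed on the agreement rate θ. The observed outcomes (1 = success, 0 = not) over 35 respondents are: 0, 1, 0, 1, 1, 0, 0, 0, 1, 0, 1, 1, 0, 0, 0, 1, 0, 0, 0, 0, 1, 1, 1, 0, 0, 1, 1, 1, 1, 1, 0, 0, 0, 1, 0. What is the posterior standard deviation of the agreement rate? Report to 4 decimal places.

0.0713

The Beta prior is conjugate to a Binomial/Bernoulli likelihood; the update adds successes to α and failures to β.
Posterior: Beta(α+k, β+n−k) = Beta(4.90+16, 7.61+19) = Beta(20.90, 26.61).
Var = αβ/((α+β)²(α+β+1)) = 20.90·26.61/(47.51²·48.51) = 0.00507914; SD = √0.00507914 = 0.0713.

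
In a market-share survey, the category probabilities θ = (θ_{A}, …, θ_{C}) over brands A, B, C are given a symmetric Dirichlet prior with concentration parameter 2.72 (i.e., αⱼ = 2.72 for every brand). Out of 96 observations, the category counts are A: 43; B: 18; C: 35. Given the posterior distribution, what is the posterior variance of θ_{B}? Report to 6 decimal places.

0.001515

The Dirichlet prior is conjugate to the Multinomial likelihood: each posterior αⱼ = prior αⱼ + observed count nⱼ.
Posterior concentration: (45.72, 20.72, 37.72), total = 104.16.
Var[θ_j] = α_j(Σα−α_j)/((Σα)²(Σα+1)) = 20.72·83.44/(104.16²·105.16) = 0.001515.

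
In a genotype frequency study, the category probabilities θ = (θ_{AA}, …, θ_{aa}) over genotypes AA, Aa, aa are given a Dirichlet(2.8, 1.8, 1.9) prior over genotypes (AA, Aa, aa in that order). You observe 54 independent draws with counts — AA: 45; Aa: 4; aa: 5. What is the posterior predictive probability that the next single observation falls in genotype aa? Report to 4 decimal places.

0.1140

The Dirichlet prior is conjugate to the Multinomial likelihood: each posterior αⱼ = prior αⱼ + observed count nⱼ.
Posterior concentration: (47.8, 5.8, 6.9), total = 60.5.
P(next = aa | data) = α_{aa}/Σα = 0.1140.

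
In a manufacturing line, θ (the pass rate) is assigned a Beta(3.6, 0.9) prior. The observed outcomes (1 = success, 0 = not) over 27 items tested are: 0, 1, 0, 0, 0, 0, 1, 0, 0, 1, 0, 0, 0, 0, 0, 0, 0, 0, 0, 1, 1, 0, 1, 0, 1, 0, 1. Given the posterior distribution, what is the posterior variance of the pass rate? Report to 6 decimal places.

The Beta prior is conjugate to a Binomial/Bernoulli likelihood; the update adds successes to α and failures to β.
Posterior: Beta(α+k, β+n−k) = Beta(3.6+8, 0.9+19) = Beta(11.6, 19.9).
Var = αβ/((α+β)²(α+β+1)) = 11.6·19.9/(31.5²·32.5) = 0.007158.

0.007158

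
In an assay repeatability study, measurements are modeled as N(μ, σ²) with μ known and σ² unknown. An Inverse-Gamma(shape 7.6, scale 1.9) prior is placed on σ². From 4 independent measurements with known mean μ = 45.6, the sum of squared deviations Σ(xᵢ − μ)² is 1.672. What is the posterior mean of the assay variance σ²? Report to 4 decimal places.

With known mean μ and an Inverse-Gamma(α, β) prior on σ², the Normal likelihood is conjugate: posterior is Inv-Gamma(α + n/2, β + Σ(xᵢ−μ)²/2).
Posterior: Inv-Gamma(7.6 + 4/2, 1.9 + 1.672/2) = Inv-Gamma(9.60, 2.7360).
E[σ²|data] = β/(α−1) = 2.7360/8.60 = 0.3181.

0.3181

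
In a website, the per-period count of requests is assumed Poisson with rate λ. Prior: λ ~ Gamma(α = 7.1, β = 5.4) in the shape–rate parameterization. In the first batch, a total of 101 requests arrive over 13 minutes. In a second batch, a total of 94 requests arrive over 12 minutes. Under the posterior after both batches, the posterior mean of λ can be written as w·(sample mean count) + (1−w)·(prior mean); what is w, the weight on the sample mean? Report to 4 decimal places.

0.8224

With a Gamma(shape α, rate β) prior, the Poisson likelihood is conjugate: the posterior is Gamma(α + ΣXᵢ, β + n).
Total number of minutes: n = 13 + 12 = 25.
Posterior mean = (α₀+S)/(β₀+n) = [n/(β₀+n)]·(S/n) + [β₀/(β₀+n)]·(α₀/β₀), so only n and β₀ enter the weight.
Weight on data w = n/(β₀+n) = 25/(5.4+25) = 25/30.4 = 0.8224.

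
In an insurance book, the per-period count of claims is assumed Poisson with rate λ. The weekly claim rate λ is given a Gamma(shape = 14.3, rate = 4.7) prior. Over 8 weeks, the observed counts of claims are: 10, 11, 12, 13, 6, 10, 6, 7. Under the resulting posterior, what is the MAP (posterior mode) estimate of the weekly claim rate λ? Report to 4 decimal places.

6.9528

With a Gamma(shape α, rate β) prior, the Poisson likelihood is conjugate: the posterior is Gamma(α + ΣXᵢ, β + n).
Sum of counts S = 75 over n = 8 weeks.
Posterior: Gamma(α+S, β+n) = Gamma(14.3+75, 4.7+8) = Gamma(89.3, 12.7).
Mode of Gamma(α,β) for α≥1 is (α−1)/β = 88.3/12.7 = 6.9528.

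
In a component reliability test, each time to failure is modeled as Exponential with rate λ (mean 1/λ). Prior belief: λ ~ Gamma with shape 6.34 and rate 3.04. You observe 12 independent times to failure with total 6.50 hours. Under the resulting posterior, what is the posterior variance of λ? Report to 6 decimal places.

With a Gamma(shape α, rate β) prior on the exponential rate λ, the posterior after n observations with total T = Σxᵢ is Gamma(α+n, β+T).
Posterior: Gamma(6.34+12, 3.04+6.50) = Gamma(18.34, 9.54).
Var = α/β² = 0.201513.

0.201513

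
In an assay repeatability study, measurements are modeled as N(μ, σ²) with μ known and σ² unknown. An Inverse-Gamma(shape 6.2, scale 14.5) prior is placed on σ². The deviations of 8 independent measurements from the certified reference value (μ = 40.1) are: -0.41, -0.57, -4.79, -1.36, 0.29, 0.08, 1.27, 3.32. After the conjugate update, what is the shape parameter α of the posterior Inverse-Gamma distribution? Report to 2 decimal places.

10.20

With known mean μ and an Inverse-Gamma(α, β) prior on σ², the Normal likelihood is conjugate: posterior is Inv-Gamma(α + n/2, β + Σ(xᵢ−μ)²/2).
Σ(xᵢ−μ)² = (-0.41)² + (-0.57)² + (-4.79)² + (-1.36)² + (0.29)² + (0.08)² + (1.27)² + (3.32)² = 38.0125.
Posterior: Inv-Gamma(6.2 + 8/2, 14.5 + 38.0125/2) = Inv-Gamma(10.20, 33.50625).
Posterior α = 10.20.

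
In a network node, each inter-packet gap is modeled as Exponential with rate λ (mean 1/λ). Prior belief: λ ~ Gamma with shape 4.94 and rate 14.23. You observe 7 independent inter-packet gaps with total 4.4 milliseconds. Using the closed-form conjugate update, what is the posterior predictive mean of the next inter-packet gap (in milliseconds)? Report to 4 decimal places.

1.7029

With a Gamma(shape α, rate β) prior on the exponential rate λ, the posterior after n observations with total T = Σxᵢ is Gamma(α+n, β+T).
Posterior: Gamma(4.94+7, 14.23+4.4) = Gamma(11.94, 18.63).
The predictive distribution for the next observation is Lomax; its mean is β/(α−1) = 18.63/10.94 = 1.7029.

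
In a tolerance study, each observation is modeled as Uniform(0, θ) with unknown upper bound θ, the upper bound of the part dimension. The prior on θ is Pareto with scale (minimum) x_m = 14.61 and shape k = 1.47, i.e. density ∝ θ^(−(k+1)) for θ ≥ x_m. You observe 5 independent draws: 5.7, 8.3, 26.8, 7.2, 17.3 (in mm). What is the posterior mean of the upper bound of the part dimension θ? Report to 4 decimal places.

31.6995

A Pareto(scale x_m, shape k) prior on the upper bound θ of Uniform(0, θ) is conjugate: posterior is Pareto(max(x_m, max xᵢ), k + n).
Sample maximum = 26.8; prior scale x_m = 14.61 → posterior scale = max = 26.80.
Posterior shape = 1.47 + 5 = 6.47.
E[θ|data] = k·x_m/(k−1) = 6.47·26.80/5.47 = 31.6995.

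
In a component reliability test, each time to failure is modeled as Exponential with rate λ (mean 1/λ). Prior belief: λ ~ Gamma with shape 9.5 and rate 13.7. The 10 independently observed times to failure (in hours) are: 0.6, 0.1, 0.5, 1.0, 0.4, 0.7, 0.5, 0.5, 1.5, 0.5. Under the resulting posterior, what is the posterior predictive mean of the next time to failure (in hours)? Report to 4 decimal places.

With a Gamma(shape α, rate β) prior on the exponential rate λ, the posterior after n observations with total T = Σxᵢ is Gamma(α+n, β+T).
Sum of observations T = 6.3 hours; n = 10.
Posterior: Gamma(9.5+10, 13.7+6.3) = Gamma(19.5, 20.0).
The predictive distribution for the next observation is Lomax; its mean is β/(α−1) = 20.0/18.5 = 1.0811.

1.0811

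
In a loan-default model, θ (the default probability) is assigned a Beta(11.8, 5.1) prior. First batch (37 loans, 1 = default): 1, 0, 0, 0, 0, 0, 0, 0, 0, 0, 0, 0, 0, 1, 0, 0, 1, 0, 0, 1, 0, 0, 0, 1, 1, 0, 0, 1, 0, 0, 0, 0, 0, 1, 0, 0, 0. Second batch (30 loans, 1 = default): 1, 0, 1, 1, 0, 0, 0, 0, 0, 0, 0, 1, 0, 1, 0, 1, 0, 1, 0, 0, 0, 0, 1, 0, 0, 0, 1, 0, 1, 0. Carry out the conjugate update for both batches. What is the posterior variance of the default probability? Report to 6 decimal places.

0.002698

The Beta prior is conjugate to a Binomial/Bernoulli likelihood; the update adds successes to α and failures to β.
After batch 1: Beta(11.8+8, 5.1+29) = Beta(19.8, 34.1).
After batch 2: Beta(19.8+10, 34.1+20) = Beta(29.8, 54.1).
Var = αβ/((α+β)²(α+β+1)) = 29.8·54.1/(83.9²·84.9) = 0.002698.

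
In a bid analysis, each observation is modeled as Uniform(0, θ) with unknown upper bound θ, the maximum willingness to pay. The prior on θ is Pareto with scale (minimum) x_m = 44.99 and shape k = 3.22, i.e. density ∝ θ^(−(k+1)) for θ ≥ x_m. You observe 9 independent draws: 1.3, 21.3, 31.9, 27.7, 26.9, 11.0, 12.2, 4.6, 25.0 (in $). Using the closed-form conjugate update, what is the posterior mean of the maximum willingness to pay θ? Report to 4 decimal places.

48.9998

A Pareto(scale x_m, shape k) prior on the upper bound θ of Uniform(0, θ) is conjugate: posterior is Pareto(max(x_m, max xᵢ), k + n).
Sample maximum = 31.9; prior scale x_m = 44.99 → posterior scale = max = 44.99.
Posterior shape = 3.22 + 9 = 12.22.
E[θ|data] = k·x_m/(k−1) = 12.22·44.99/11.22 = 48.9998.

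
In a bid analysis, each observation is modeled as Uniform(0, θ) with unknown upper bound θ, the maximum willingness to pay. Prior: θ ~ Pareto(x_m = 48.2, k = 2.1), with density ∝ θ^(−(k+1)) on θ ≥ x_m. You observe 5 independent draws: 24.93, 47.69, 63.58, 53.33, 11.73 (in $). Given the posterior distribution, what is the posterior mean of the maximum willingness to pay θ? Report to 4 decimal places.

74.0030

A Pareto(scale x_m, shape k) prior on the upper bound θ of Uniform(0, θ) is conjugate: posterior is Pareto(max(x_m, max xᵢ), k + n).
Sample maximum = 63.58; prior scale x_m = 48.2 → posterior scale = max = 63.58.
Posterior shape = 2.1 + 5 = 7.1.
E[θ|data] = k·x_m/(k−1) = 7.1·63.58/6.1 = 74.0030.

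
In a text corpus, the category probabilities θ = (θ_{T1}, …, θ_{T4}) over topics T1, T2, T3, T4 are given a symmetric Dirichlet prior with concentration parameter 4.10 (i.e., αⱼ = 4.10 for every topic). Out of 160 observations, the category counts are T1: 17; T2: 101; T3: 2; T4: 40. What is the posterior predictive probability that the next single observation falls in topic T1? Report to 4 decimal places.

0.1196

The Dirichlet prior is conjugate to the Multinomial likelihood: each posterior αⱼ = prior αⱼ + observed count nⱼ.
Posterior concentration: (21.10, 105.10, 6.10, 44.10), total = 176.40.
P(next = T1 | data) = α_{T1}/Σα = 0.1196.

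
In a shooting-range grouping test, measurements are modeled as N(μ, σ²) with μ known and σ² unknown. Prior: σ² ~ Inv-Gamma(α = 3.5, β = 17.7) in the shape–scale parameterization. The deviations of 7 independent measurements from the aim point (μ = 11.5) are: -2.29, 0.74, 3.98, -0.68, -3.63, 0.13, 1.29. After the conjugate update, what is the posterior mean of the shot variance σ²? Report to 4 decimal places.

With known mean μ and an Inverse-Gamma(α, β) prior on σ², the Normal likelihood is conjugate: posterior is Inv-Gamma(α + n/2, β + Σ(xᵢ−μ)²/2).
Σ(xᵢ−μ)² = (-2.29)² + (0.74)² + (3.98)² + (-0.68)² + (-3.63)² + (0.13)² + (1.29)² = 36.9524.
Posterior: Inv-Gamma(3.5 + 7/2, 17.7 + 36.9524/2) = Inv-Gamma(7.00, 36.17620).
E[σ²|data] = β/(α−1) = 36.17620/6.00 = 6.0294.

6.0294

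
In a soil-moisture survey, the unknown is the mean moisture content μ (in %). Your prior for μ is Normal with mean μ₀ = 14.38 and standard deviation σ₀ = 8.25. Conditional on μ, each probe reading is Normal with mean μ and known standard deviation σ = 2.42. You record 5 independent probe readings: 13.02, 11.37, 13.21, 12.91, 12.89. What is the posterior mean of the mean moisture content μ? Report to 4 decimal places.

12.7088

For Normal data with known variance σ², a Normal(μ₀, σ₀²) prior on μ is conjugate. Posterior precision = 1/σ₀² + n/σ²; posterior mean is the precision-weighted average of μ₀ and x̄.
Σxᵢ = 13.02 + 11.37 + 13.21 + 12.91 + 12.89 = 63.4, so n·x̄ = 63.4.
σ₀² = 8.25² = 68.0625, σ² = 2.42² = 5.8564; σ² + n·σ₀² = 5.8564 + 5·68.0625 = 346.1689.
Posterior mean = (μ₀/σ₀² + n·x̄/σ²)/(1/σ₀² + n/σ²) = (σ²·μ₀ + σ₀²·n·x̄)/(σ² + n·σ₀²) = (5.8564·14.38 + 68.0625·63.4)/346.1689 = 4399.377532/346.1689 = 12.7088.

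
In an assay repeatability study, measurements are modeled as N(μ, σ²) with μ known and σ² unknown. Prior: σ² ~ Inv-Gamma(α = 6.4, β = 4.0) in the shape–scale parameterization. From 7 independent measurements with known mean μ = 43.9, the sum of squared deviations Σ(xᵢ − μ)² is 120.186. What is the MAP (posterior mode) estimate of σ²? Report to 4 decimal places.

5.8801

With known mean μ and an Inverse-Gamma(α, β) prior on σ², the Normal likelihood is conjugate: posterior is Inv-Gamma(α + n/2, β + Σ(xᵢ−μ)²/2).
Posterior: Inv-Gamma(6.4 + 7/2, 4.0 + 120.186/2) = Inv-Gamma(9.90, 64.0930).
Mode = β/(α+1) = 64.0930/10.90 = 5.8801.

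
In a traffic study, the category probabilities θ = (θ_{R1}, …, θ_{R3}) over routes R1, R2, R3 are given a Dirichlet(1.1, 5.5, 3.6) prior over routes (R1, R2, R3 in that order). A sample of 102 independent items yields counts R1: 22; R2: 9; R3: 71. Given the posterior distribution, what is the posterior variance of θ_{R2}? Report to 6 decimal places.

0.000994

The Dirichlet prior is conjugate to the Multinomial likelihood: each posterior αⱼ = prior αⱼ + observed count nⱼ.
Posterior concentration: (23.1, 14.5, 74.6), total = 112.2.
Var[θ_j] = α_j(Σα−α_j)/((Σα)²(Σα+1)) = 14.5·97.7/(112.2²·113.2) = 0.000994.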